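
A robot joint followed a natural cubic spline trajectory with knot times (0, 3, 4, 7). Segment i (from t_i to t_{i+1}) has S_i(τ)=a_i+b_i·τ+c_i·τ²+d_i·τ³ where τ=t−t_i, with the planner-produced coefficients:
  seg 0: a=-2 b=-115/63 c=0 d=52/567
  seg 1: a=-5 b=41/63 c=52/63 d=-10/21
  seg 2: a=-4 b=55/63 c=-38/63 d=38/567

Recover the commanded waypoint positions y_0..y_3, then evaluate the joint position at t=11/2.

y_0 = S_0(0) = a_0 = -2
y_1 = S_1(0) = a_1 = -5
y_2 = S_2(0) = a_2 = -4
y_3 = S_2(3) = -5
t_q=11/2 is in segment 2 (τ=3/2); S_2(τ)=-107/28

y_0=-2 y_1=-5 y_2=-4 y_3=-5
S(11/2) = -107/28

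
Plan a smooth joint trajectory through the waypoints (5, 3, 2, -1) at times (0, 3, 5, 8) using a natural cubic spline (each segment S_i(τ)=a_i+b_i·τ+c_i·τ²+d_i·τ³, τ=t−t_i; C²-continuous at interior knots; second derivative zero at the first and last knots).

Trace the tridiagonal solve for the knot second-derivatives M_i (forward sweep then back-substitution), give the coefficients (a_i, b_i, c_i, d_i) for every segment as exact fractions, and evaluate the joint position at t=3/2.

Δ: Δ0=-2/3, Δ1=-1/2, Δ2=-1
row 1: diag=10, rhs=1; c'=1/5, d'=1/10
row 2: denom=10−2·1/5=48/5; d'=(-3−2·1/10)/(48/5)=-1/3
back: M2=-1/3
back: M1=1/10−1/5·-1/3=1/6
M: M0=0, M1=1/6, M2=-1/3, M3=0
seg 0: a=5, c=M0/2=0, d=(M1−M0)/(6·3)=1/108, b=Δ0−h0·(2M0+M1)/6=-3/4
seg 1: a=3, c=M1/2=1/12, d=(M2−M1)/(6·2)=-1/24, b=Δ1−h1·(2M1+M2)/6=-1/2
seg 2: a=2, c=M2/2=-1/6, d=(M3−M2)/(6·3)=1/54, b=Δ2−h2·(2M2+M3)/6=-2/3
t_q=3/2 → seg 0, τ=3/2; S=5+-3/4·τ+0·τ²+1/108·τ³=125/32

  seg 0: a=5 b=-3/4 c=0 d=1/108
  seg 1: a=3 b=-1/2 c=1/12 d=-1/24
  seg 2: a=2 b=-2/3 c=-1/6 d=1/54
S(3/2) = 125/32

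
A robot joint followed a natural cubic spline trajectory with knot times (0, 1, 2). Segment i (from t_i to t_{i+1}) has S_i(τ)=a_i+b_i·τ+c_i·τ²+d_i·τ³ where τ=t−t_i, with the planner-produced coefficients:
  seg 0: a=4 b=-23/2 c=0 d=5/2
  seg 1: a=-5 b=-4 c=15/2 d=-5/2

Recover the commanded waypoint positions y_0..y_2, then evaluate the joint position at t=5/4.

y_0=4 y_1=-5 y_2=-4
S(5/4) = -713/128

y_0 = S_0(0) = a_0 = 4
y_1 = S_1(0) = a_1 = -5
y_2 = S_1(1) = -4
t_q=5/4 is in segment 1 (τ=1/4); S_1(τ)=-713/128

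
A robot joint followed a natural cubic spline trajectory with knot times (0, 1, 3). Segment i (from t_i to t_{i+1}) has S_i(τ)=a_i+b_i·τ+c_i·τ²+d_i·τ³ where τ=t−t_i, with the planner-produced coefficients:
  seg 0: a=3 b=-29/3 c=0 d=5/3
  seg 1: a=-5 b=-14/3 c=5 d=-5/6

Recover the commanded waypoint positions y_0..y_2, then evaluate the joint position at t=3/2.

y_0 = S_0(0) = a_0 = 3
y_1 = S_1(0) = a_1 = -5
y_2 = S_1(2) = -1
t_q=3/2 is in segment 1 (τ=1/2); S_1(τ)=-99/16

y_0=3 y_1=-5 y_2=-1
S(3/2) = -99/16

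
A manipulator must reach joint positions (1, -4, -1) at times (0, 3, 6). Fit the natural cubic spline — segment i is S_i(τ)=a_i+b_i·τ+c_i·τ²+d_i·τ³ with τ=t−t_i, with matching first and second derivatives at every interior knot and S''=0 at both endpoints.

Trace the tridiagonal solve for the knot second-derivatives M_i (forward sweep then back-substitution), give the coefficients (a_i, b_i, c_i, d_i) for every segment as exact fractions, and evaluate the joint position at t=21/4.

Δ: Δ0=-5/3, Δ1=1
row 1: diag=12, rhs=16; c'=1/4, d'=4/3
back: M1=4/3
M: M0=0, M1=4/3, M2=0
seg 0: a=1, c=M0/2=0, d=(M1−M0)/(6·3)=2/27, b=Δ0−h0·(2M0+M1)/6=-7/3
seg 1: a=-4, c=M1/2=2/3, d=(M2−M1)/(6·3)=-2/27, b=Δ1−h1·(2M1+M2)/6=-1/3
t_q=21/4 → seg 1, τ=9/4; S=-4+-1/3·τ+2/3·τ²+-2/27·τ³=-71/32

  seg 0: a=1 b=-7/3 c=0 d=2/27
  seg 1: a=-4 b=-1/3 c=2/3 d=-2/27
S(21/4) = -71/32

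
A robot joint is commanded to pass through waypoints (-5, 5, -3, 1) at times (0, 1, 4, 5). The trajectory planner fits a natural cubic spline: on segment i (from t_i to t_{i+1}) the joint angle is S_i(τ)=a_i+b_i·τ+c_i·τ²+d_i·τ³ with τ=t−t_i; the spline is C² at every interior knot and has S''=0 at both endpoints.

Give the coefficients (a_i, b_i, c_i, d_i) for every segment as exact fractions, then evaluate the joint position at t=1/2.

  seg 0: a=-5 b=2014/165 c=0 d=-364/165
  seg 1: a=5 b=922/165 c=-364/55 d=58/45
  seg 2: a=-3 b=112/165 c=274/55 d=-274/165
S(1/2) = 91/110

Δ: Δ0=10, Δ1=-8/3, Δ2=4
row 1: diag=8, rhs=-76; c'=3/8, d'=-19/2
row 2: denom=8−3·3/8=55/8; d'=(40−3·-19/2)/(55/8)=548/55
back: M2=548/55
back: M1=-19/2−3/8·548/55=-728/55
M: M0=0, M1=-728/55, M2=548/55, M3=0
seg 0: a=-5, c=M0/2=0, d=(M1−M0)/(6·1)=-364/165, b=Δ0−h0·(2M0+M1)/6=2014/165
seg 1: a=5, c=M1/2=-364/55, d=(M2−M1)/(6·3)=58/45, b=Δ1−h1·(2M1+M2)/6=922/165
seg 2: a=-3, c=M2/2=274/55, d=(M3−M2)/(6·1)=-274/165, b=Δ2−h2·(2M2+M3)/6=112/165
t_q=1/2 → seg 0, τ=1/2; S=-5+2014/165·τ+0·τ²+-364/165·τ³=91/110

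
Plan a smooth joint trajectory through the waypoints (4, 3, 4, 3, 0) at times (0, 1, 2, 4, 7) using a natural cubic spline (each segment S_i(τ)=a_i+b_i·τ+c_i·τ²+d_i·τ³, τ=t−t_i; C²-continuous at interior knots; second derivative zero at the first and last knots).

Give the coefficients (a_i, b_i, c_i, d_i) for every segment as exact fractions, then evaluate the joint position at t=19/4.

Δ: Δ0=-1, Δ1=1, Δ2=-1/2, Δ3=-1
row 1: diag=4, rhs=12; c'=1/4, d'=3
row 2: denom=6−1·1/4=23/4; d'=(-9−1·3)/(23/4)=-48/23
row 3: denom=10−2·8/23=214/23; d'=(-3−2·-48/23)/(214/23)=27/214
back: M3=27/214
back: M2=-48/23−8/23·27/214=-228/107
back: M1=3−1/4·-228/107=378/107
M: M0=0, M1=378/107, M2=-228/107, M3=27/214, M4=0
seg 0: a=4, c=M0/2=0, d=(M1−M0)/(6·1)=63/107, b=Δ0−h0·(2M0+M1)/6=-170/107
seg 1: a=3, c=M1/2=189/107, d=(M2−M1)/(6·1)=-101/107, b=Δ1−h1·(2M1+M2)/6=19/107
seg 2: a=4, c=M2/2=-114/107, d=(M3−M2)/(6·2)=161/856, b=Δ2−h2·(2M2+M3)/6=94/107
seg 3: a=3, c=M3/2=27/428, d=(M4−M3)/(6·3)=-3/428, b=Δ3−h3·(2M3+M4)/6=-241/214
t_q=19/4 → seg 3, τ=3/4; S=3+-241/214·τ+27/428·τ²+-3/428·τ³=59931/27392

  seg 0: a=4 b=-170/107 c=0 d=63/107
  seg 1: a=3 b=19/107 c=189/107 d=-101/107
  seg 2: a=4 b=94/107 c=-114/107 d=161/856
  seg 3: a=3 b=-241/214 c=27/428 d=-3/428
S(19/4) = 59931/27392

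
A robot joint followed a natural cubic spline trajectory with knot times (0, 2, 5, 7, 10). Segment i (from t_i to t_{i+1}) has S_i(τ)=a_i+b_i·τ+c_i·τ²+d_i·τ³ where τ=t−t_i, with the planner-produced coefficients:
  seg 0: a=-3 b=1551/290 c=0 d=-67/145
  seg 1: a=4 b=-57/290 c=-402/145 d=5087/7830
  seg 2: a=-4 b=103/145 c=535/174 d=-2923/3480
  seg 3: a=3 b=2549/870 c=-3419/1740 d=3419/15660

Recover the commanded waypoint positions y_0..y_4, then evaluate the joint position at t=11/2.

y_0=-3 y_1=4 y_2=-4 y_3=3 y_4=0
S(11/2) = -5533/1856

y_0 = S_0(0) = a_0 = -3
y_1 = S_1(0) = a_1 = 4
y_2 = S_2(0) = a_2 = -4
y_3 = S_3(0) = a_3 = 3
y_4 = S_3(3) = 0
t_q=11/2 is in segment 2 (τ=1/2); S_2(τ)=-5533/1856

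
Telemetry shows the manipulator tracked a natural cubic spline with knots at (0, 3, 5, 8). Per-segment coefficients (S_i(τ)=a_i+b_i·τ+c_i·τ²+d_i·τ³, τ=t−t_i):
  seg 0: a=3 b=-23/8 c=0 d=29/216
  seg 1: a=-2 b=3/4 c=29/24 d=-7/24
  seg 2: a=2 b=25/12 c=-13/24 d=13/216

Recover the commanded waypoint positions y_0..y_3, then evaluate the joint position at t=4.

y_0 = S_0(0) = a_0 = 3
y_1 = S_1(0) = a_1 = -2
y_2 = S_2(0) = a_2 = 2
y_3 = S_2(3) = 5
t_q=4 is in segment 1 (τ=1); S_1(τ)=-1/3

y_0=3 y_1=-2 y_2=2 y_3=5
S(4) = -1/3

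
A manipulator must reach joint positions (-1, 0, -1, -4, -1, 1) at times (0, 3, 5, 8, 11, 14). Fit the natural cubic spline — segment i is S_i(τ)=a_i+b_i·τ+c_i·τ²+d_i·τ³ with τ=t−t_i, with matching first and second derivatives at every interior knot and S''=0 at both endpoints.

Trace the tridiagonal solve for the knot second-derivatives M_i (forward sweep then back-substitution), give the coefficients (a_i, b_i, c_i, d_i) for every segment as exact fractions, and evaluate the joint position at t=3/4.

  seg 0: a=-1 b=23/44 c=0 d=-25/1188
  seg 1: a=0 b=-1/22 c=-25/132 d=-5/264
  seg 2: a=-1 b=-34/33 c=-10/33 d=31/297
  seg 3: a=-4 b=-1/33 c=7/11 d=-29/297
  seg 4: a=-1 b=38/33 c=-8/33 d=8/297
S(3/4) = -1737/2816

Δ: Δ0=1/3, Δ1=-1/2, Δ2=-1, Δ3=1, Δ4=2/3
row 1: diag=10, rhs=-5; c'=1/5, d'=-1/2
row 2: denom=10−2·1/5=48/5; d'=(-3−2·-1/2)/(48/5)=-5/24
row 3: denom=12−3·5/16=177/16; d'=(12−3·-5/24)/(177/16)=202/177
row 4: denom=12−3·16/59=660/59; d'=(-2−3·202/177)/(660/59)=-16/33
back: M4=-16/33
back: M3=202/177−16/59·-16/33=14/11
back: M2=-5/24−5/16·14/11=-20/33
back: M1=-1/2−1/5·-20/33=-25/66
M: M0=0, M1=-25/66, M2=-20/33, M3=14/11, M4=-16/33, M5=0
seg 0: a=-1, c=M0/2=0, d=(M1−M0)/(6·3)=-25/1188, b=Δ0−h0·(2M0+M1)/6=23/44
seg 1: a=0, c=M1/2=-25/132, d=(M2−M1)/(6·2)=-5/264, b=Δ1−h1·(2M1+M2)/6=-1/22
seg 2: a=-1, c=M2/2=-10/33, d=(M3−M2)/(6·3)=31/297, b=Δ2−h2·(2M2+M3)/6=-34/33
seg 3: a=-4, c=M3/2=7/11, d=(M4−M3)/(6·3)=-29/297, b=Δ3−h3·(2M3+M4)/6=-1/33
seg 4: a=-1, c=M4/2=-8/33, d=(M5−M4)/(6·3)=8/297, b=Δ4−h4·(2M4+M5)/6=38/33
t_q=3/4 → seg 0, τ=3/4; S=-1+23/44·τ+0·τ²+-25/1188·τ³=-1737/2816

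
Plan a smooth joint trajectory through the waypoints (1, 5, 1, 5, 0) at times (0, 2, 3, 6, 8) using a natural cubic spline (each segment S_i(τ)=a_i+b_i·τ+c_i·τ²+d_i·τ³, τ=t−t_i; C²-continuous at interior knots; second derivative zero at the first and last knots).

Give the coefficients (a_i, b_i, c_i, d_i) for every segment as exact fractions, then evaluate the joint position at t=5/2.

Δ: Δ0=2, Δ1=-4, Δ2=4/3, Δ3=-5/2
row 1: diag=6, rhs=-36; c'=1/6, d'=-6
row 2: denom=8−1·1/6=47/6; d'=(32−1·-6)/(47/6)=228/47
row 3: denom=10−3·18/47=416/47; d'=(-23−3·228/47)/(416/47)=-1765/416
back: M3=-1765/416
back: M2=228/47−18/47·-1765/416=1347/208
back: M1=-6−1/6·1347/208=-2945/416
M: M0=0, M1=-2945/416, M2=1347/208, M3=-1765/416, M4=0
seg 0: a=1, c=M0/2=0, d=(M1−M0)/(6·2)=-2945/4992, b=Δ0−h0·(2M0+M1)/6=5441/1248
seg 1: a=5, c=M1/2=-2945/832, d=(M2−M1)/(6·1)=5639/2496, b=Δ1−h1·(2M1+M2)/6=-1697/624
seg 2: a=1, c=M2/2=1347/416, d=(M3−M2)/(6·3)=-343/576, b=Δ2−h2·(2M2+M3)/6=-7541/2496
seg 3: a=5, c=M3/2=-1765/832, d=(M4−M3)/(6·2)=1765/4992, b=Δ3−h3·(2M3+M4)/6=205/624
t_q=5/2 → seg 1, τ=1/2; S=5+-1697/624·τ+-2945/832·τ²+5639/2496·τ³=20219/6656

  seg 0: a=1 b=5441/1248 c=0 d=-2945/4992
  seg 1: a=5 b=-1697/624 c=-2945/832 d=5639/2496
  seg 2: a=1 b=-7541/2496 c=1347/416 d=-343/576
  seg 3: a=5 b=205/624 c=-1765/832 d=1765/4992
S(5/2) = 20219/6656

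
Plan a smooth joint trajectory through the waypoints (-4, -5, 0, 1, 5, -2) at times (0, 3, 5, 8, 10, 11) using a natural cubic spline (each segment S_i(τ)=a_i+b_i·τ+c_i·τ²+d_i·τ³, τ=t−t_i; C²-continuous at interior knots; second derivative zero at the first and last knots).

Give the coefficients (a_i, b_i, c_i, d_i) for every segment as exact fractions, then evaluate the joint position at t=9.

  seg 0: a=-4 b=-7145/4836 c=0 d=5533/43524
  seg 1: a=-5 b=4727/2418 c=5533/4836 d=-1405/3224
  seg 2: a=0 b=1574/1209 c=-1778/1209 d=4163/10881
  seg 3: a=1 b=3395/1209 c=795/403 d=-5747/4836
  seg 4: a=5 b=-4306/1209 c=-4157/806 d=4157/2418
S(9) = 7403/1612

Δ: Δ0=-1/3, Δ1=5/2, Δ2=1/3, Δ3=2, Δ4=-7
row 1: diag=10, rhs=17; c'=1/5, d'=17/10
row 2: denom=10−2·1/5=48/5; d'=(-13−2·17/10)/(48/5)=-41/24
row 3: denom=10−3·5/16=145/16; d'=(10−3·-41/24)/(145/16)=242/145
row 4: denom=6−2·32/145=806/145; d'=(-54−2·242/145)/(806/145)=-4157/403
back: M4=-4157/403
back: M3=242/145−32/145·-4157/403=1590/403
back: M2=-41/24−5/16·1590/403=-3556/1209
back: M1=17/10−1/5·-3556/1209=5533/2418
M: M0=0, M1=5533/2418, M2=-3556/1209, M3=1590/403, M4=-4157/403, M5=0
seg 0: a=-4, c=M0/2=0, d=(M1−M0)/(6·3)=5533/43524, b=Δ0−h0·(2M0+M1)/6=-7145/4836
seg 1: a=-5, c=M1/2=5533/4836, d=(M2−M1)/(6·2)=-1405/3224, b=Δ1−h1·(2M1+M2)/6=4727/2418
seg 2: a=0, c=M2/2=-1778/1209, d=(M3−M2)/(6·3)=4163/10881, b=Δ2−h2·(2M2+M3)/6=1574/1209
seg 3: a=1, c=M3/2=795/403, d=(M4−M3)/(6·2)=-5747/4836, b=Δ3−h3·(2M3+M4)/6=3395/1209
seg 4: a=5, c=M4/2=-4157/806, d=(M5−M4)/(6·1)=4157/2418, b=Δ4−h4·(2M4+M5)/6=-4306/1209
t_q=9 → seg 3, τ=1; S=1+3395/1209·τ+795/403·τ²+-5747/4836·τ³=7403/1612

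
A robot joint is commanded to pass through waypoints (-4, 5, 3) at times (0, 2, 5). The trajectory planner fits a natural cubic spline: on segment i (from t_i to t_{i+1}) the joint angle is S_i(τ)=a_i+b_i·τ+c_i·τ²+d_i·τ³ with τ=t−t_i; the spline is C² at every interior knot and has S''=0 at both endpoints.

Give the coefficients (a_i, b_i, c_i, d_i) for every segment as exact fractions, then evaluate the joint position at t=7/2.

  seg 0: a=-4 b=83/15 c=0 d=-31/120
  seg 1: a=5 b=73/30 c=-31/20 d=31/180
S(7/2) = 919/160

Δ: Δ0=9/2, Δ1=-2/3
row 1: diag=10, rhs=-31; c'=3/10, d'=-31/10
back: M1=-31/10
M: M0=0, M1=-31/10, M2=0
seg 0: a=-4, c=M0/2=0, d=(M1−M0)/(6·2)=-31/120, b=Δ0−h0·(2M0+M1)/6=83/15
seg 1: a=5, c=M1/2=-31/20, d=(M2−M1)/(6·3)=31/180, b=Δ1−h1·(2M1+M2)/6=73/30
t_q=7/2 → seg 1, τ=3/2; S=5+73/30·τ+-31/20·τ²+31/180·τ³=919/160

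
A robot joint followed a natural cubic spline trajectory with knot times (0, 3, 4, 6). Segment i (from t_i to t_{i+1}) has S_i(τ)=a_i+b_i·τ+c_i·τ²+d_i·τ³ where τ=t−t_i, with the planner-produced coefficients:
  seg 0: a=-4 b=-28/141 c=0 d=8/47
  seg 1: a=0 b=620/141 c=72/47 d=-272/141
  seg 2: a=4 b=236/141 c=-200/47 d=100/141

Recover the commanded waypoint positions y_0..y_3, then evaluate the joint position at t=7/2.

y_0 = S_0(0) = a_0 = -4
y_1 = S_1(0) = a_1 = 0
y_2 = S_2(0) = a_2 = 4
y_3 = S_2(2) = -4
t_q=7/2 is in segment 1 (τ=1/2); S_1(τ)=110/47

y_0=-4 y_1=0 y_2=4 y_3=-4
S(7/2) = 110/47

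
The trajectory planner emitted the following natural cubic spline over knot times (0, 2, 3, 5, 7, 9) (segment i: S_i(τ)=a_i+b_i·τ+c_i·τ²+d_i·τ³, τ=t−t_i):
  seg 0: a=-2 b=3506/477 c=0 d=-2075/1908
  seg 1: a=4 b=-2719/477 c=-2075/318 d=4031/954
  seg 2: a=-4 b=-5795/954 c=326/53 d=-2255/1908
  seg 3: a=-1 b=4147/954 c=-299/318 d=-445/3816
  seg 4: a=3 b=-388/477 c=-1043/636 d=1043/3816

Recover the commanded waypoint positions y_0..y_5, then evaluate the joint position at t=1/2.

y_0=-2 y_1=4 y_2=-4 y_3=-1 y_4=3 y_5=-3
S(1/2) = 7831/5088

y_0 = S_0(0) = a_0 = -2
y_1 = S_1(0) = a_1 = 4
y_2 = S_2(0) = a_2 = -4
y_3 = S_3(0) = a_3 = -1
y_4 = S_4(0) = a_4 = 3
y_5 = S_4(2) = -3
t_q=1/2 is in segment 0 (τ=1/2); S_0(τ)=7831/5088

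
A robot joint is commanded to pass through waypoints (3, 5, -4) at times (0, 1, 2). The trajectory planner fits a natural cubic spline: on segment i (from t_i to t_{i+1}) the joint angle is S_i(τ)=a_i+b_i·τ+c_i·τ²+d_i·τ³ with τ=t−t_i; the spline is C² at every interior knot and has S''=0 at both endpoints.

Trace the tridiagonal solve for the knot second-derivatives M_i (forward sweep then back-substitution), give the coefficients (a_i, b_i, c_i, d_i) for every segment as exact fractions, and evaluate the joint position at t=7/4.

Δ: Δ0=2, Δ1=-9
row 1: diag=4, rhs=-66; c'=1/4, d'=-33/2
back: M1=-33/2
M: M0=0, M1=-33/2, M2=0
seg 0: a=3, c=M0/2=0, d=(M1−M0)/(6·1)=-11/4, b=Δ0−h0·(2M0+M1)/6=19/4
seg 1: a=5, c=M1/2=-33/4, d=(M2−M1)/(6·1)=11/4, b=Δ1−h1·(2M1+M2)/6=-7/2
t_q=7/4 → seg 1, τ=3/4; S=5+-7/2·τ+-33/4·τ²+11/4·τ³=-283/256

  seg 0: a=3 b=19/4 c=0 d=-11/4
  seg 1: a=5 b=-7/2 c=-33/4 d=11/4
S(7/4) = -283/256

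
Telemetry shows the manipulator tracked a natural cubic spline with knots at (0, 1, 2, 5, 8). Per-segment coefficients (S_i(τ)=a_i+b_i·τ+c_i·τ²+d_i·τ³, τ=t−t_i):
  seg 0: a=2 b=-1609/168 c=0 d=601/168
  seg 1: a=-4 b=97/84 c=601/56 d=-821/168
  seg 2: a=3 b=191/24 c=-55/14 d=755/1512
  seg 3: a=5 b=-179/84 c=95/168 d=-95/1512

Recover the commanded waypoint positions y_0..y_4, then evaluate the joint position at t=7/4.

y_0 = S_0(0) = a_0 = 2
y_1 = S_1(0) = a_1 = -4
y_2 = S_2(0) = a_2 = 3
y_3 = S_3(0) = a_3 = 5
y_4 = S_3(3) = 2
t_q=7/4 is in segment 1 (τ=3/4); S_1(τ)=3015/3584

y_0=2 y_1=-4 y_2=3 y_3=5 y_4=2
S(7/4) = 3015/3584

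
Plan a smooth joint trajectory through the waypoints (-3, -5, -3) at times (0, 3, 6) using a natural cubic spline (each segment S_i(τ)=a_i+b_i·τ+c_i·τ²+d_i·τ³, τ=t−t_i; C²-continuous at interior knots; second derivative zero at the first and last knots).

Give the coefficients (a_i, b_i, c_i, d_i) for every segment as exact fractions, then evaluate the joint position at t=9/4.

Δ: Δ0=-2/3, Δ1=2/3
row 1: diag=12, rhs=8; c'=1/4, d'=2/3
back: M1=2/3
M: M0=0, M1=2/3, M2=0
seg 0: a=-3, c=M0/2=0, d=(M1−M0)/(6·3)=1/27, b=Δ0−h0·(2M0+M1)/6=-1
seg 1: a=-5, c=M1/2=1/3, d=(M2−M1)/(6·3)=-1/27, b=Δ1−h1·(2M1+M2)/6=0
t_q=9/4 → seg 0, τ=9/4; S=-3+-1·τ+0·τ²+1/27·τ³=-309/64

  seg 0: a=-3 b=-1 c=0 d=1/27
  seg 1: a=-5 b=0 c=1/3 d=-1/27
S(9/4) = -309/64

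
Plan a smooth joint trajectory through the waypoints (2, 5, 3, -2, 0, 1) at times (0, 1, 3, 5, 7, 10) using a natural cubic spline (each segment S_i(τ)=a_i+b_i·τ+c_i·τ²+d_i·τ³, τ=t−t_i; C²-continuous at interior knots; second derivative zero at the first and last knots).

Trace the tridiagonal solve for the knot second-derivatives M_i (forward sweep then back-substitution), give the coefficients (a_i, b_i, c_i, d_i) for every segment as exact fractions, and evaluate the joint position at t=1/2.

Δ: Δ0=3, Δ1=-1, Δ2=-5/2, Δ3=1, Δ4=1/3
row 1: diag=6, rhs=-24; c'=1/3, d'=-4
row 2: denom=8−2·1/3=22/3; d'=(-9−2·-4)/(22/3)=-3/22
row 3: denom=8−2·3/11=82/11; d'=(21−2·-3/22)/(82/11)=117/41
row 4: denom=10−2·11/41=388/41; d'=(-4−2·117/41)/(388/41)=-199/194
back: M4=-199/194
back: M3=117/41−11/41·-199/194=607/194
back: M2=-3/22−3/11·607/194=-96/97
back: M1=-4−1/3·-96/97=-356/97
M: M0=0, M1=-356/97, M2=-96/97, M3=607/194, M4=-199/194, M5=0
seg 0: a=2, c=M0/2=0, d=(M1−M0)/(6·1)=-178/291, b=Δ0−h0·(2M0+M1)/6=1051/291
seg 1: a=5, c=M1/2=-178/97, d=(M2−M1)/(6·2)=65/291, b=Δ1−h1·(2M1+M2)/6=517/291
seg 2: a=3, c=M2/2=-48/97, d=(M3−M2)/(6·2)=799/2328, b=Δ2−h2·(2M2+M3)/6=-839/291
seg 3: a=-2, c=M3/2=607/388, d=(M4−M3)/(6·2)=-403/1164, b=Δ3−h3·(2M3+M4)/6=-433/582
seg 4: a=0, c=M4/2=-199/388, d=(M5−M4)/(6·3)=199/3492, b=Δ4−h4·(2M4+M5)/6=791/582
t_q=1/2 → seg 0, τ=1/2; S=2+1051/291·τ+0·τ²+-178/291·τ³=1447/388

  seg 0: a=2 b=1051/291 c=0 d=-178/291
  seg 1: a=5 b=517/291 c=-178/97 d=65/291
  seg 2: a=3 b=-839/291 c=-48/97 d=799/2328
  seg 3: a=-2 b=-433/582 c=607/388 d=-403/1164
  seg 4: a=0 b=791/582 c=-199/388 d=199/3492
S(1/2) = 1447/388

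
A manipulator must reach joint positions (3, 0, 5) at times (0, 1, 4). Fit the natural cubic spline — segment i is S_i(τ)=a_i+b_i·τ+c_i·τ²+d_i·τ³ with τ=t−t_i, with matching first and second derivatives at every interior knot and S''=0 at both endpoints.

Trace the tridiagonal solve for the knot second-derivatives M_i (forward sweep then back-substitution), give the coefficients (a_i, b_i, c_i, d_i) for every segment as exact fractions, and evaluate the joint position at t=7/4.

  seg 0: a=3 b=-43/12 c=0 d=7/12
  seg 1: a=0 b=-11/6 c=7/4 d=-7/36
S(7/4) = -121/256

Δ: Δ0=-3, Δ1=5/3
row 1: diag=8, rhs=28; c'=3/8, d'=7/2
back: M1=7/2
M: M0=0, M1=7/2, M2=0
seg 0: a=3, c=M0/2=0, d=(M1−M0)/(6·1)=7/12, b=Δ0−h0·(2M0+M1)/6=-43/12
seg 1: a=0, c=M1/2=7/4, d=(M2−M1)/(6·3)=-7/36, b=Δ1−h1·(2M1+M2)/6=-11/6
t_q=7/4 → seg 1, τ=3/4; S=0+-11/6·τ+7/4·τ²+-7/36·τ³=-121/256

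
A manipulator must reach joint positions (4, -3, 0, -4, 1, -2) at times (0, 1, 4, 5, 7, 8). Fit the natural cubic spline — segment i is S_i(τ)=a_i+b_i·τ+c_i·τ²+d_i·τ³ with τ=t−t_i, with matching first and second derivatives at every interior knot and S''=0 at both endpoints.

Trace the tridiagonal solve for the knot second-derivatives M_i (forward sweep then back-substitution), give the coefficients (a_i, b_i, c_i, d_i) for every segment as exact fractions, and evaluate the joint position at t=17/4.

Δ: Δ0=-7, Δ1=1, Δ2=-4, Δ3=5/2, Δ4=-3
row 1: diag=8, rhs=48; c'=3/8, d'=6
row 2: denom=8−3·3/8=55/8; d'=(-30−3·6)/(55/8)=-384/55
row 3: denom=6−1·8/55=322/55; d'=(39−1·-384/55)/(322/55)=2529/322
row 4: denom=6−2·55/161=856/161; d'=(-33−2·2529/322)/(856/161)=-3921/428
back: M4=-3921/428
back: M3=2529/322−55/161·-3921/428=4701/428
back: M2=-384/55−8/55·4701/428=-918/107
back: M1=6−3/8·-918/107=3945/428
M: M0=0, M1=3945/428, M2=-918/107, M3=4701/428, M4=-3921/428, M5=0
seg 0: a=4, c=M0/2=0, d=(M1−M0)/(6·1)=1315/856, b=Δ0−h0·(2M0+M1)/6=-7307/856
seg 1: a=-3, c=M1/2=3945/856, d=(M2−M1)/(6·3)=-2539/2568, b=Δ1−h1·(2M1+M2)/6=-1681/428
seg 2: a=0, c=M2/2=-459/107, d=(M3−M2)/(6·1)=2791/856, b=Δ2−h2·(2M2+M3)/6=-2543/856
seg 3: a=-4, c=M3/2=4701/856, d=(M4−M3)/(6·2)=-1437/856, b=Δ3−h3·(2M3+M4)/6=-757/428
seg 4: a=1, c=M4/2=-3921/856, d=(M5−M4)/(6·1)=1307/856, b=Δ4−h4·(2M4+M5)/6=23/428
t_q=17/4 → seg 2, τ=1/4; S=0+-2543/856·τ+-459/107·τ²+2791/856·τ³=-52585/54784

  seg 0: a=4 b=-7307/856 c=0 d=1315/856
  seg 1: a=-3 b=-1681/428 c=3945/856 d=-2539/2568
  seg 2: a=0 b=-2543/856 c=-459/107 d=2791/856
  seg 3: a=-4 b=-757/428 c=4701/856 d=-1437/856
  seg 4: a=1 b=23/428 c=-3921/856 d=1307/856
S(17/4) = -52585/54784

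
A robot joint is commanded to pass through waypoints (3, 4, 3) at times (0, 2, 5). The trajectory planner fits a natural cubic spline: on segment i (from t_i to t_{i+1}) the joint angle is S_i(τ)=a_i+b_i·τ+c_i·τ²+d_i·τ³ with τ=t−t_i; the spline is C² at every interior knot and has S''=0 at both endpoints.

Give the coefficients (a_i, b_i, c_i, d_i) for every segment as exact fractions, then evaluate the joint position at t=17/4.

Δ: Δ0=1/2, Δ1=-1/3
row 1: diag=10, rhs=-5; c'=3/10, d'=-1/2
back: M1=-1/2
M: M0=0, M1=-1/2, M2=0
seg 0: a=3, c=M0/2=0, d=(M1−M0)/(6·2)=-1/24, b=Δ0−h0·(2M0+M1)/6=2/3
seg 1: a=4, c=M1/2=-1/4, d=(M2−M1)/(6·3)=1/36, b=Δ1−h1·(2M1+M2)/6=1/6
t_q=17/4 → seg 1, τ=9/4; S=4+1/6·τ+-1/4·τ²+1/36·τ³=877/256

  seg 0: a=3 b=2/3 c=0 d=-1/24
  seg 1: a=4 b=1/6 c=-1/4 d=1/36
S(17/4) = 877/256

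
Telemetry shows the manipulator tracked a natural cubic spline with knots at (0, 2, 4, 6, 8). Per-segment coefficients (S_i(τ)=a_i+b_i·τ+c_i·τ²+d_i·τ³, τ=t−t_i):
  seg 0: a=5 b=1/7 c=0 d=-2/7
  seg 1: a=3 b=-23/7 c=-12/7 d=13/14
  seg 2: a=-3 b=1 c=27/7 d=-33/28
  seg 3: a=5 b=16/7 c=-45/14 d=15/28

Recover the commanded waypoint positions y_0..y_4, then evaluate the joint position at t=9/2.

y_0 = S_0(0) = a_0 = 5
y_1 = S_1(0) = a_1 = 3
y_2 = S_2(0) = a_2 = -3
y_3 = S_3(0) = a_3 = 5
y_4 = S_3(2) = 1
t_q=9/2 is in segment 2 (τ=1/2); S_2(τ)=-377/224

y_0=5 y_1=3 y_2=-3 y_3=5 y_4=1
S(9/2) = -377/224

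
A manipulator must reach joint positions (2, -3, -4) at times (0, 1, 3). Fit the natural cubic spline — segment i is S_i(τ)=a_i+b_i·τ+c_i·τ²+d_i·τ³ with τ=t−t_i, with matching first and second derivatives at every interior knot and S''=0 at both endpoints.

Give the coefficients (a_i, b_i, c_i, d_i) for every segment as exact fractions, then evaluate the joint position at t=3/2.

Δ: Δ0=-5, Δ1=-1/2
row 1: diag=6, rhs=27; c'=1/3, d'=9/2
back: M1=9/2
M: M0=0, M1=9/2, M2=0
seg 0: a=2, c=M0/2=0, d=(M1−M0)/(6·1)=3/4, b=Δ0−h0·(2M0+M1)/6=-23/4
seg 1: a=-3, c=M1/2=9/4, d=(M2−M1)/(6·2)=-3/8, b=Δ1−h1·(2M1+M2)/6=-7/2
t_q=3/2 → seg 1, τ=1/2; S=-3+-7/2·τ+9/4·τ²+-3/8·τ³=-271/64

  seg 0: a=2 b=-23/4 c=0 d=3/4
  seg 1: a=-3 b=-7/2 c=9/4 d=-3/8
S(3/2) = -271/64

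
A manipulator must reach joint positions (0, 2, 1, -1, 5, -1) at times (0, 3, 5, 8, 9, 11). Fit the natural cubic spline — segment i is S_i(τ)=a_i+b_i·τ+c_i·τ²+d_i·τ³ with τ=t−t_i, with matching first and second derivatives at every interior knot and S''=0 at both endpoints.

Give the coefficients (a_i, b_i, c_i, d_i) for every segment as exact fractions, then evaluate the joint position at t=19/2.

  seg 0: a=0 b=3175/3972 c=0 d=-527/35748
  seg 1: a=2 b=797/1986 c=-527/3972 d=-421/2648
  seg 2: a=1 b=-2023/993 c=-1079/993 d=4598/8937
  seg 3: a=-1 b=5297/993 c=1173/331 d=-2858/993
  seg 4: a=5 b=3761/993 c=-1685/331 d=1685/1986
S(19/2) = 30331/5296

Δ: Δ0=2/3, Δ1=-1/2, Δ2=-2/3, Δ3=6, Δ4=-3
row 1: diag=10, rhs=-7; c'=1/5, d'=-7/10
row 2: denom=10−2·1/5=48/5; d'=(-1−2·-7/10)/(48/5)=1/24
row 3: denom=8−3·5/16=113/16; d'=(40−3·1/24)/(113/16)=638/113
row 4: denom=6−1·16/113=662/113; d'=(-54−1·638/113)/(662/113)=-3370/331
back: M4=-3370/331
back: M3=638/113−16/113·-3370/331=2346/331
back: M2=1/24−5/16·2346/331=-2158/993
back: M1=-7/10−1/5·-2158/993=-527/1986
M: M0=0, M1=-527/1986, M2=-2158/993, M3=2346/331, M4=-3370/331, M5=0
seg 0: a=0, c=M0/2=0, d=(M1−M0)/(6·3)=-527/35748, b=Δ0−h0·(2M0+M1)/6=3175/3972
seg 1: a=2, c=M1/2=-527/3972, d=(M2−M1)/(6·2)=-421/2648, b=Δ1−h1·(2M1+M2)/6=797/1986
seg 2: a=1, c=M2/2=-1079/993, d=(M3−M2)/(6·3)=4598/8937, b=Δ2−h2·(2M2+M3)/6=-2023/993
seg 3: a=-1, c=M3/2=1173/331, d=(M4−M3)/(6·1)=-2858/993, b=Δ3−h3·(2M3+M4)/6=5297/993
seg 4: a=5, c=M4/2=-1685/331, d=(M5−M4)/(6·2)=1685/1986, b=Δ4−h4·(2M4+M5)/6=3761/993
t_q=19/2 → seg 4, τ=1/2; S=5+3761/993·τ+-1685/331·τ²+1685/1986·τ³=30331/5296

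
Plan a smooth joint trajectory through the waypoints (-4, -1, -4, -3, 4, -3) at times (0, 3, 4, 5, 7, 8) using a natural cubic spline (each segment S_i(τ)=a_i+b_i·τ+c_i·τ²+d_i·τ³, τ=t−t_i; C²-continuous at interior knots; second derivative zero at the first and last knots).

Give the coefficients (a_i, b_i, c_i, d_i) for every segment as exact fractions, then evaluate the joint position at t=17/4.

  seg 0: a=-4 b=671/236 c=0 d=-145/708
  seg 1: a=-1 b=-317/118 c=-435/236 d=361/236
  seg 2: a=-4 b=-421/236 c=162/59 d=9/236
  seg 3: a=-3 b=451/118 c=675/236 d=-713/472
  seg 4: a=4 b=-169/59 c=-366/59 d=122/59
S(17/4) = -64551/15104

Δ: Δ0=1, Δ1=-3, Δ2=1, Δ3=7/2, Δ4=-7
row 1: diag=8, rhs=-24; c'=1/8, d'=-3
row 2: denom=4−1·1/8=31/8; d'=(24−1·-3)/(31/8)=216/31
row 3: denom=6−1·8/31=178/31; d'=(15−1·216/31)/(178/31)=249/178
row 4: denom=6−2·31/89=472/89; d'=(-63−2·249/178)/(472/89)=-732/59
back: M4=-732/59
back: M3=249/178−31/89·-732/59=675/118
back: M2=216/31−8/31·675/118=324/59
back: M1=-3−1/8·324/59=-435/118
M: M0=0, M1=-435/118, M2=324/59, M3=675/118, M4=-732/59, M5=0
seg 0: a=-4, c=M0/2=0, d=(M1−M0)/(6·3)=-145/708, b=Δ0−h0·(2M0+M1)/6=671/236
seg 1: a=-1, c=M1/2=-435/236, d=(M2−M1)/(6·1)=361/236, b=Δ1−h1·(2M1+M2)/6=-317/118
seg 2: a=-4, c=M2/2=162/59, d=(M3−M2)/(6·1)=9/236, b=Δ2−h2·(2M2+M3)/6=-421/236
seg 3: a=-3, c=M3/2=675/236, d=(M4−M3)/(6·2)=-713/472, b=Δ3−h3·(2M3+M4)/6=451/118
seg 4: a=4, c=M4/2=-366/59, d=(M5−M4)/(6·1)=122/59, b=Δ4−h4·(2M4+M5)/6=-169/59
t_q=17/4 → seg 2, τ=1/4; S=-4+-421/236·τ+162/59·τ²+9/236·τ³=-64551/15104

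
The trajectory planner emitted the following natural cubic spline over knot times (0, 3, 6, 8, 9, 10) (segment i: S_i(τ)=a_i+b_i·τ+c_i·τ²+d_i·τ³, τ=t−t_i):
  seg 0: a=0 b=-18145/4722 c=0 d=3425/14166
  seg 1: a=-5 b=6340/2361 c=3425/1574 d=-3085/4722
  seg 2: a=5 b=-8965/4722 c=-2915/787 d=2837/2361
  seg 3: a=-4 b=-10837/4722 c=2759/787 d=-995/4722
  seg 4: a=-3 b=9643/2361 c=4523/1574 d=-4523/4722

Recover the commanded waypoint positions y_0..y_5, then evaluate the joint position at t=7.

y_0 = S_0(0) = a_0 = 0
y_1 = S_1(0) = a_1 = -5
y_2 = S_2(0) = a_2 = 5
y_3 = S_3(0) = a_3 = -4
y_4 = S_4(0) = a_4 = -3
y_5 = S_4(1) = 3
t_q=7 is in segment 2 (τ=1); S_2(τ)=943/1574

y_0=0 y_1=-5 y_2=5 y_3=-4 y_4=-3 y_5=3
S(7) = 943/1574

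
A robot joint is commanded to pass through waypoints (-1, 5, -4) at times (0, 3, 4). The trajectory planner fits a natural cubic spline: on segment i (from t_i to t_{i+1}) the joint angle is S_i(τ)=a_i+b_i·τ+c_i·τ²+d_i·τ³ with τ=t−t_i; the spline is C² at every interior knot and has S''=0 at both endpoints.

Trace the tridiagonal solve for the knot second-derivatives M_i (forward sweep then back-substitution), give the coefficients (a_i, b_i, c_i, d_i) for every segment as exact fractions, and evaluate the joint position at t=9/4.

  seg 0: a=-1 b=49/8 c=0 d=-11/24
  seg 1: a=5 b=-25/4 c=-33/8 d=11/8
S(9/4) = 3871/512

Δ: Δ0=2, Δ1=-9
row 1: diag=8, rhs=-66; c'=1/8, d'=-33/4
back: M1=-33/4
M: M0=0, M1=-33/4, M2=0
seg 0: a=-1, c=M0/2=0, d=(M1−M0)/(6·3)=-11/24, b=Δ0−h0·(2M0+M1)/6=49/8
seg 1: a=5, c=M1/2=-33/8, d=(M2−M1)/(6·1)=11/8, b=Δ1−h1·(2M1+M2)/6=-25/4
t_q=9/4 → seg 0, τ=9/4; S=-1+49/8·τ+0·τ²+-11/24·τ³=3871/512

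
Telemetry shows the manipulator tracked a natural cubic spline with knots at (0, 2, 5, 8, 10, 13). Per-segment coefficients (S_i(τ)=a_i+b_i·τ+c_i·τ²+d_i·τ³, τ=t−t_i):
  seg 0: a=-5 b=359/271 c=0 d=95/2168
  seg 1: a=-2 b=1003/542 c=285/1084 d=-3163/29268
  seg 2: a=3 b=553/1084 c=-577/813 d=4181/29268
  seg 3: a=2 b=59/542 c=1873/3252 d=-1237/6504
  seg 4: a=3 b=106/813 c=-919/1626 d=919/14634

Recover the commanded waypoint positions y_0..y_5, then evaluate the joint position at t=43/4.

y_0 = S_0(0) = a_0 = -5
y_1 = S_1(0) = a_1 = -2
y_2 = S_2(0) = a_2 = 3
y_3 = S_3(0) = a_3 = 2
y_4 = S_4(0) = a_4 = 3
y_5 = S_4(3) = 0
t_q=43/4 is in segment 4 (τ=3/4); S_4(τ)=97347/34688

y_0=-5 y_1=-2 y_2=3 y_3=2 y_4=3 y_5=0
S(43/4) = 97347/34688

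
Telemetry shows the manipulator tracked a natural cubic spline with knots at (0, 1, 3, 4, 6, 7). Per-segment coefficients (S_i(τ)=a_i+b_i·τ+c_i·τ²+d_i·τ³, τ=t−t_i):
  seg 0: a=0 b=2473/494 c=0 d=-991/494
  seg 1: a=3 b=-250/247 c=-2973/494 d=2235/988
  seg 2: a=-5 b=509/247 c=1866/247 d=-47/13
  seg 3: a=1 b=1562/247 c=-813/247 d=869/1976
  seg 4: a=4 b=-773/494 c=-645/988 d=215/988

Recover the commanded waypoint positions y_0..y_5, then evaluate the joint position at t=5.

y_0=0 y_1=3 y_2=-5 y_3=1 y_4=4 y_5=2
S(5) = 8837/1976

y_0 = S_0(0) = a_0 = 0
y_1 = S_1(0) = a_1 = 3
y_2 = S_2(0) = a_2 = -5
y_3 = S_3(0) = a_3 = 1
y_4 = S_4(0) = a_4 = 4
y_5 = S_4(1) = 2
t_q=5 is in segment 3 (τ=1); S_3(τ)=8837/1976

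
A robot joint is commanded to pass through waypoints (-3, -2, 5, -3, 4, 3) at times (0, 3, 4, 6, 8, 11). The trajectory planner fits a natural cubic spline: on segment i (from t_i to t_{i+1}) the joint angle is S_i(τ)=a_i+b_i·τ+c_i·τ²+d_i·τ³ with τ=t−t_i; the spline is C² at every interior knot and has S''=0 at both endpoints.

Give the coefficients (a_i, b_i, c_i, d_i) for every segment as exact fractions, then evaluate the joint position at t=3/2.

Δ: Δ0=1/3, Δ1=7, Δ2=-4, Δ3=7/2, Δ4=-1/3
row 1: diag=8, rhs=40; c'=1/8, d'=5
row 2: denom=6−1·1/8=47/8; d'=(-66−1·5)/(47/8)=-568/47
row 3: denom=8−2·16/47=344/47; d'=(45−2·-568/47)/(344/47)=3251/344
row 4: denom=10−2·47/172=813/86; d'=(-23−2·3251/344)/(813/86)=-7207/1626
back: M4=-7207/1626
back: M3=3251/344−47/172·-7207/1626=8668/813
back: M2=-568/47−16/47·8668/813=-12776/813
back: M1=5−1/8·-12776/813=5662/813
M: M0=0, M1=5662/813, M2=-12776/813, M3=8668/813, M4=-7207/1626, M5=0
seg 0: a=-3, c=M0/2=0, d=(M1−M0)/(6·3)=2831/7317, b=Δ0−h0·(2M0+M1)/6=-2560/813
seg 1: a=-2, c=M1/2=2831/813, d=(M2−M1)/(6·1)=-3073/813, b=Δ1−h1·(2M1+M2)/6=5933/813
seg 2: a=5, c=M2/2=-6388/813, d=(M3−M2)/(6·2)=1787/813, b=Δ2−h2·(2M2+M3)/6=792/271
seg 3: a=-3, c=M3/2=4334/813, d=(M4−M3)/(6·2)=-2727/2168, b=Δ3−h3·(2M3+M4)/6=-1732/813
seg 4: a=4, c=M4/2=-7207/3252, d=(M5−M4)/(6·3)=7207/29268, b=Δ4−h4·(2M4+M5)/6=6665/1626
t_q=3/2 → seg 0, τ=3/2; S=-3+-2560/813·τ+0·τ²+2831/7317·τ³=-13913/2168

  seg 0: a=-3 b=-2560/813 c=0 d=2831/7317
  seg 1: a=-2 b=5933/813 c=2831/813 d=-3073/813
  seg 2: a=5 b=792/271 c=-6388/813 d=1787/813
  seg 3: a=-3 b=-1732/813 c=4334/813 d=-2727/2168
  seg 4: a=4 b=6665/1626 c=-7207/3252 d=7207/29268
S(3/2) = -13913/2168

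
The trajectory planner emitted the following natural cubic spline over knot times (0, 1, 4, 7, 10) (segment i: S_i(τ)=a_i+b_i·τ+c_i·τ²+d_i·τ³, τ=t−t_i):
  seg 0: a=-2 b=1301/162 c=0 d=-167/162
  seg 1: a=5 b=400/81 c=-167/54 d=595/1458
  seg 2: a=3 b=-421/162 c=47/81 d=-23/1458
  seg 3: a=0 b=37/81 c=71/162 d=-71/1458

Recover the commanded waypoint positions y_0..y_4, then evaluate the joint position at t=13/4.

y_0 = S_0(0) = a_0 = -2
y_1 = S_1(0) = a_1 = 5
y_2 = S_2(0) = a_2 = 3
y_3 = S_3(0) = a_3 = 0
y_4 = S_3(3) = 4
t_q=13/4 is in segment 1 (τ=9/4); S_1(τ)=5879/1152

y_0=-2 y_1=5 y_2=3 y_3=0 y_4=4
S(13/4) = 5879/1152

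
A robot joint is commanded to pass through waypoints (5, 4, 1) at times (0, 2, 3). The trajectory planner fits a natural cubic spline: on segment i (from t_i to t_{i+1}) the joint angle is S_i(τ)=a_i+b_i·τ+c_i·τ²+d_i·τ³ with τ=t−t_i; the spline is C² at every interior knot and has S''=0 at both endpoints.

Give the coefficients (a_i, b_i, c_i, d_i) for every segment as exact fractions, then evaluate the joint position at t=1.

Δ: Δ0=-1/2, Δ1=-3
row 1: diag=6, rhs=-15; c'=1/6, d'=-5/2
back: M1=-5/2
M: M0=0, M1=-5/2, M2=0
seg 0: a=5, c=M0/2=0, d=(M1−M0)/(6·2)=-5/24, b=Δ0−h0·(2M0+M1)/6=1/3
seg 1: a=4, c=M1/2=-5/4, d=(M2−M1)/(6·1)=5/12, b=Δ1−h1·(2M1+M2)/6=-13/6
t_q=1 → seg 0, τ=1; S=5+1/3·τ+0·τ²+-5/24·τ³=41/8

  seg 0: a=5 b=1/3 c=0 d=-5/24
  seg 1: a=4 b=-13/6 c=-5/4 d=5/12
S(1) = 41/8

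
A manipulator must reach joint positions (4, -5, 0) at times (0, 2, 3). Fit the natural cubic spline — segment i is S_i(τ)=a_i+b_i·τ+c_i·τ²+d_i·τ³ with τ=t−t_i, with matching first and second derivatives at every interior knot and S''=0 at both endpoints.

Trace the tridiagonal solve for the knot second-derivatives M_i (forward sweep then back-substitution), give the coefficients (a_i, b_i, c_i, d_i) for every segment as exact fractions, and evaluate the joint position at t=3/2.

Δ: Δ0=-9/2, Δ1=5
row 1: diag=6, rhs=57; c'=1/6, d'=19/2
back: M1=19/2
M: M0=0, M1=19/2, M2=0
seg 0: a=4, c=M0/2=0, d=(M1−M0)/(6·2)=19/24, b=Δ0−h0·(2M0+M1)/6=-23/3
seg 1: a=-5, c=M1/2=19/4, d=(M2−M1)/(6·1)=-19/12, b=Δ1−h1·(2M1+M2)/6=11/6
t_q=3/2 → seg 0, τ=3/2; S=4+-23/3·τ+0·τ²+19/24·τ³=-309/64

  seg 0: a=4 b=-23/3 c=0 d=19/24
  seg 1: a=-5 b=11/6 c=19/4 d=-19/12
S(3/2) = -309/64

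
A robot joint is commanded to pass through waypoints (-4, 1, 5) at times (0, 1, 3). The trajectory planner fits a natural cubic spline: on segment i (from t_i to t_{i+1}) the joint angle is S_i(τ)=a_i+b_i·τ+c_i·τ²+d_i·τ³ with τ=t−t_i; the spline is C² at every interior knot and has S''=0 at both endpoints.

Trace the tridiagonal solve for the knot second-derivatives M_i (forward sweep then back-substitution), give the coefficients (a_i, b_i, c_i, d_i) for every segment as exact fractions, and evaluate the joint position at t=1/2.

Δ: Δ0=5, Δ1=2
row 1: diag=6, rhs=-18; c'=1/3, d'=-3
back: M1=-3
M: M0=0, M1=-3, M2=0
seg 0: a=-4, c=M0/2=0, d=(M1−M0)/(6·1)=-1/2, b=Δ0−h0·(2M0+M1)/6=11/2
seg 1: a=1, c=M1/2=-3/2, d=(M2−M1)/(6·2)=1/4, b=Δ1−h1·(2M1+M2)/6=4
t_q=1/2 → seg 0, τ=1/2; S=-4+11/2·τ+0·τ²+-1/2·τ³=-21/16

  seg 0: a=-4 b=11/2 c=0 d=-1/2
  seg 1: a=1 b=4 c=-3/2 d=1/4
S(1/2) = -21/16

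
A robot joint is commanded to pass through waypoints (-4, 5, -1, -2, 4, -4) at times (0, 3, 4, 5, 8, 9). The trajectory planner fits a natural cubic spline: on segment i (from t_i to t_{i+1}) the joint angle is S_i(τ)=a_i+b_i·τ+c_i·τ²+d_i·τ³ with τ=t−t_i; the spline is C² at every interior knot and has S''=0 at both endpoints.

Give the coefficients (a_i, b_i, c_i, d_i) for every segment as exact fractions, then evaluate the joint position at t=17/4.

  seg 0: a=-4 b=3770/547 c=0 d=-2129/4923
  seg 1: a=5 b=-2617/547 c=-2129/547 d=1464/547
  seg 2: a=-1 b=-2483/547 c=2263/547 d=-327/547
  seg 3: a=-2 b=1062/547 c=1282/547 d=-3814/4923
  seg 4: a=4 b=-2688/547 c=-2532/547 d=844/547
S(17/4) = -66011/35008

Δ: Δ0=3, Δ1=-6, Δ2=-1, Δ3=2, Δ4=-8
row 1: diag=8, rhs=-54; c'=1/8, d'=-27/4
row 2: denom=4−1·1/8=31/8; d'=(30−1·-27/4)/(31/8)=294/31
row 3: denom=8−1·8/31=240/31; d'=(18−1·294/31)/(240/31)=11/10
row 4: denom=8−3·31/80=547/80; d'=(-60−3·11/10)/(547/80)=-5064/547
back: M4=-5064/547
back: M3=11/10−31/80·-5064/547=2564/547
back: M2=294/31−8/31·2564/547=4526/547
back: M1=-27/4−1/8·4526/547=-4258/547
M: M0=0, M1=-4258/547, M2=4526/547, M3=2564/547, M4=-5064/547, M5=0
seg 0: a=-4, c=M0/2=0, d=(M1−M0)/(6·3)=-2129/4923, b=Δ0−h0·(2M0+M1)/6=3770/547
seg 1: a=5, c=M1/2=-2129/547, d=(M2−M1)/(6·1)=1464/547, b=Δ1−h1·(2M1+M2)/6=-2617/547
seg 2: a=-1, c=M2/2=2263/547, d=(M3−M2)/(6·1)=-327/547, b=Δ2−h2·(2M2+M3)/6=-2483/547
seg 3: a=-2, c=M3/2=1282/547, d=(M4−M3)/(6·3)=-3814/4923, b=Δ3−h3·(2M3+M4)/6=1062/547
seg 4: a=4, c=M4/2=-2532/547, d=(M5−M4)/(6·1)=844/547, b=Δ4−h4·(2M4+M5)/6=-2688/547
t_q=17/4 → seg 2, τ=1/4; S=-1+-2483/547·τ+2263/547·τ²+-327/547·τ³=-66011/35008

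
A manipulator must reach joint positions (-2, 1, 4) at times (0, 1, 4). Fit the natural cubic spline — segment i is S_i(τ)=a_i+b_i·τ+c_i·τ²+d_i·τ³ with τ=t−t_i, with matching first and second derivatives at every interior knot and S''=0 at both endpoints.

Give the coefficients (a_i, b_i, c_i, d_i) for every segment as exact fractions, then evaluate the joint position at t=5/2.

Δ: Δ0=3, Δ1=1
row 1: diag=8, rhs=-12; c'=3/8, d'=-3/2
back: M1=-3/2
M: M0=0, M1=-3/2, M2=0
seg 0: a=-2, c=M0/2=0, d=(M1−M0)/(6·1)=-1/4, b=Δ0−h0·(2M0+M1)/6=13/4
seg 1: a=1, c=M1/2=-3/4, d=(M2−M1)/(6·3)=1/12, b=Δ1−h1·(2M1+M2)/6=5/2
t_q=5/2 → seg 1, τ=3/2; S=1+5/2·τ+-3/4·τ²+1/12·τ³=107/32

  seg 0: a=-2 b=13/4 c=0 d=-1/4
  seg 1: a=1 b=5/2 c=-3/4 d=1/12
S(5/2) = 107/32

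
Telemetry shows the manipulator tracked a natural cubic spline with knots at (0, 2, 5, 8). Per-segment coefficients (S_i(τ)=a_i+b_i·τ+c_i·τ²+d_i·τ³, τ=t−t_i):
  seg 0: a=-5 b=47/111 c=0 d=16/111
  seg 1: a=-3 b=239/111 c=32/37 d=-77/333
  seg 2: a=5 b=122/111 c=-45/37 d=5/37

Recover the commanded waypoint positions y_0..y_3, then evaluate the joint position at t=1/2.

y_0=-5 y_1=-3 y_2=5 y_3=1
S(1/2) = -353/74

y_0 = S_0(0) = a_0 = -5
y_1 = S_1(0) = a_1 = -3
y_2 = S_2(0) = a_2 = 5
y_3 = S_2(3) = 1
t_q=1/2 is in segment 0 (τ=1/2); S_0(τ)=-353/74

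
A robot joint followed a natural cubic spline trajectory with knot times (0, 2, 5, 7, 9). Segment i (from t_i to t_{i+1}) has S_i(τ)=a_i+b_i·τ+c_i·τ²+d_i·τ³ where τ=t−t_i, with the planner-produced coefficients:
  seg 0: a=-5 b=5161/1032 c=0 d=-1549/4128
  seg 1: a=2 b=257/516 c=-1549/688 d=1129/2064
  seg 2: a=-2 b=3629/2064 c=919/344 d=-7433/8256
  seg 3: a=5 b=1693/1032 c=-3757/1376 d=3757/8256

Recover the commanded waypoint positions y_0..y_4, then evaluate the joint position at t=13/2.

y_0 = S_0(0) = a_0 = -5
y_1 = S_1(0) = a_1 = 2
y_2 = S_2(0) = a_2 = -2
y_3 = S_3(0) = a_3 = 5
y_4 = S_3(2) = 1
t_q=13/2 is in segment 2 (τ=3/2); S_2(τ)=79471/22016

y_0=-5 y_1=2 y_2=-2 y_3=5 y_4=1
S(13/2) = 79471/22016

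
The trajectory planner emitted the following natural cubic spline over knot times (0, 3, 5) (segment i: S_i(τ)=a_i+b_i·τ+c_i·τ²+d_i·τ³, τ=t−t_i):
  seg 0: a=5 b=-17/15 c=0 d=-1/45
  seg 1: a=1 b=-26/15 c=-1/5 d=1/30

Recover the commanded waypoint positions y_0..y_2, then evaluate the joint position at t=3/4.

y_0 = S_0(0) = a_0 = 5
y_1 = S_1(0) = a_1 = 1
y_2 = S_1(2) = -3
t_q=3/4 is in segment 0 (τ=3/4); S_0(τ)=265/64

y_0=5 y_1=1 y_2=-3
S(3/4) = 265/64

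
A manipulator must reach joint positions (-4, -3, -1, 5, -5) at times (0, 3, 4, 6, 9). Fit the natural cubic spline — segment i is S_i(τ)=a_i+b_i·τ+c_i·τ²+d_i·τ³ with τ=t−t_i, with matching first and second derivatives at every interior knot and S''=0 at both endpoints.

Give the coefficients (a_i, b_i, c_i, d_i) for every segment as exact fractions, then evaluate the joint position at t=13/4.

  seg 0: a=-4 b=-11/73 c=0 d=106/1971
  seg 1: a=-3 b=95/73 c=106/219 d=47/219
  seg 2: a=-1 b=638/219 c=247/219 d=-475/876
  seg 3: a=5 b=67/73 c=-931/438 d=931/3942
S(13/4) = -12339/4672

Δ: Δ0=1/3, Δ1=2, Δ2=3, Δ3=-10/3
row 1: diag=8, rhs=10; c'=1/8, d'=5/4
row 2: denom=6−1·1/8=47/8; d'=(6−1·5/4)/(47/8)=38/47
row 3: denom=10−2·16/47=438/47; d'=(-38−2·38/47)/(438/47)=-931/219
back: M3=-931/219
back: M2=38/47−16/47·-931/219=494/219
back: M1=5/4−1/8·494/219=212/219
M: M0=0, M1=212/219, M2=494/219, M3=-931/219, M4=0
seg 0: a=-4, c=M0/2=0, d=(M1−M0)/(6·3)=106/1971, b=Δ0−h0·(2M0+M1)/6=-11/73
seg 1: a=-3, c=M1/2=106/219, d=(M2−M1)/(6·1)=47/219, b=Δ1−h1·(2M1+M2)/6=95/73
seg 2: a=-1, c=M2/2=247/219, d=(M3−M2)/(6·2)=-475/876, b=Δ2−h2·(2M2+M3)/6=638/219
seg 3: a=5, c=M3/2=-931/438, d=(M4−M3)/(6·3)=931/3942, b=Δ3−h3·(2M3+M4)/6=67/73
t_q=13/4 → seg 1, τ=1/4; S=-3+95/73·τ+106/219·τ²+47/219·τ³=-12339/4672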